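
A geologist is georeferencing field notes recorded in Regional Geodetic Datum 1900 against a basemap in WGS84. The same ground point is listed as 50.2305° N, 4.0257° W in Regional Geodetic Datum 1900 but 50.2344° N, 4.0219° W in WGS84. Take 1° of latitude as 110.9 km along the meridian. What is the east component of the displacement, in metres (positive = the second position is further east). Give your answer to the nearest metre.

Δφ = 50.2344° − 50.2305° = +0.0039°; Δλ = -4.0219° − -4.0257° = +0.0038°.
ΔN = Δφ × 110900 = 432.5 m; ΔE = Δλ × 110900 × cos(50.2305°) = +0.0038 × 110900 × 0.639701 = 269.6 m.

ΔE = 270 m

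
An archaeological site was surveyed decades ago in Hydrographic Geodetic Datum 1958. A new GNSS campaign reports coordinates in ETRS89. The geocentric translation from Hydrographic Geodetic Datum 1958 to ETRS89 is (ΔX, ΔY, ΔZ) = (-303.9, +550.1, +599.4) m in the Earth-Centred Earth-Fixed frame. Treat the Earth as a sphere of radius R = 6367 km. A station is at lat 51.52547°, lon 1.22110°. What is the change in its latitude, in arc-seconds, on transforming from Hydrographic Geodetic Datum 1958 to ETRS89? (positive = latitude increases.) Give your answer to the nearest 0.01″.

Δφ = 19.49″

sin φ = 0.782885, cos φ = 0.622167, sin λ = 0.021311, cos λ = 0.999773.
North component: ΔN = −sin φ cos λ·ΔX − sin φ sin λ·ΔY + cos φ·ΔZ = −(0.782885)(0.999773)(-303.9) − (0.782885)(0.021311)(550.1) + (0.622167)(599.4) = 601.61 m.
1° of latitude spans πR/180 = 111125 m, so Δφ = 601.61 / 111125 × 3600 = 19.490″.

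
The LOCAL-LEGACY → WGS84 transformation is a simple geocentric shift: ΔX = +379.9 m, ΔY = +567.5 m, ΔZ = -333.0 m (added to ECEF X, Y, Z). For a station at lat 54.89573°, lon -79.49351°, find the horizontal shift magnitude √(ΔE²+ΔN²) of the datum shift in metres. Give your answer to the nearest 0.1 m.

520.5 m

The local east axis at (φ, λ) is (−sin λ, cos λ, 0), so ΔE = −sin(-79.49351°)·379.9 + cos(-79.49351°)·567.5 = 477.01 m.
The local north axis is (−sin φ cos λ, −sin φ sin λ, cos φ), giving ΔN = -56.673 + 456.492 − 191.497 = 208.32 m.
Horizontal magnitude = √(ΔE² + ΔN²) = √(477.01² + 208.32²) = 520.52 m.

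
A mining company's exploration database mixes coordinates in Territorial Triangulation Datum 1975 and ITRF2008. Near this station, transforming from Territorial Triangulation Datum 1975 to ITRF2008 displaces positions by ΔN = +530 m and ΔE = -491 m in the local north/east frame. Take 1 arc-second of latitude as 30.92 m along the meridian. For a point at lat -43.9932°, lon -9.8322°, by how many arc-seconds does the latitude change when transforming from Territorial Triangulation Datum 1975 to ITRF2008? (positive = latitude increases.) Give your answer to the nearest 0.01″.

1″ of latitude = 30.92 m, so Δφ = 530.0 / 30.92 = 17.141″.

Δφ = 17.14″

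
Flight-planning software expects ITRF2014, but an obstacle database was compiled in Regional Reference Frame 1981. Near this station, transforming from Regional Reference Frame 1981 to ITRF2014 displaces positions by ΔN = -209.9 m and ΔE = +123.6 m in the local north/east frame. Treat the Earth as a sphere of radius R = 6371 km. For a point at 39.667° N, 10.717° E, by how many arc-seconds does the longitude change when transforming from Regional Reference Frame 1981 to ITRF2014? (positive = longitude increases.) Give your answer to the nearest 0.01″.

At latitude 39.667°, cos φ = 0.769767.
One radian of longitude at latitude φ spans R cos φ, so Δλ = ΔE / (R cos φ) = 123.6 / (6371000 × 0.769767) = 2.5203e-05 rad = 5.198″.

Δλ = 5.20″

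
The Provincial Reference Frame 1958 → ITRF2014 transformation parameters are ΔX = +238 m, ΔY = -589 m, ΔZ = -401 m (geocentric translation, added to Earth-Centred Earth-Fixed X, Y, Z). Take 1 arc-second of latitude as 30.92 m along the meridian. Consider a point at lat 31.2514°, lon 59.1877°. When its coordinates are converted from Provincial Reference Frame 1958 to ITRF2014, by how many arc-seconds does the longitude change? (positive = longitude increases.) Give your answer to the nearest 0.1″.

Δλ = -19.1″

sin φ = 0.518794, cos φ = 0.854899, sin λ = 0.858850, cos λ = 0.512227.
East component: ΔE = −sin λ·ΔX + cos λ·ΔY = −(0.858850)(238) + (0.512227)(-589) = -506.11 m.
1° of latitude spans 3600 × 30.92 = 111312 m; at latitude φ, 1° of longitude spans that × cos φ = 95160.5 m, so Δλ = -506.11 / 95160.5 × 3600 = -19.146″.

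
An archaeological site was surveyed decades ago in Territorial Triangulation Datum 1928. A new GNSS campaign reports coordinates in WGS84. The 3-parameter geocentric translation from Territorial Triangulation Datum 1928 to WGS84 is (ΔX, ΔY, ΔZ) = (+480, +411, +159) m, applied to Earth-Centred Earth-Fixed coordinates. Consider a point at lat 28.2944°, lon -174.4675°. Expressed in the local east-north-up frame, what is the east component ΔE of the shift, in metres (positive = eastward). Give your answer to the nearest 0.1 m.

ΔE = -362.8 m

The local east axis at (φ, λ) is (−sin λ, cos λ, 0), so ΔE = −sin(-174.4675°)·480 + cos(-174.4675°)·411 = -362.81 m.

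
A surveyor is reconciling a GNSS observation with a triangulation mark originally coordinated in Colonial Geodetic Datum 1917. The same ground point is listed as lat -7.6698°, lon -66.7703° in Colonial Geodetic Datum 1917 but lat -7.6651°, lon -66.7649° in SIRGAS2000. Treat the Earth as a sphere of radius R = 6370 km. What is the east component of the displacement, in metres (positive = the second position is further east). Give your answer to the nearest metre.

Δφ = -7.6651° − -7.6698° = +0.0047°; Δλ = -66.7649° − -66.7703° = +0.0054°.
1° along a meridian = πR/180 = 111177 m.
ΔN = Δφ × 111177 = 522.5 m; ΔE = Δλ × 111177 × cos(-7.6698°) = +0.0054 × 111177 × 0.991054 = 595.0 m.

ΔE = 595 m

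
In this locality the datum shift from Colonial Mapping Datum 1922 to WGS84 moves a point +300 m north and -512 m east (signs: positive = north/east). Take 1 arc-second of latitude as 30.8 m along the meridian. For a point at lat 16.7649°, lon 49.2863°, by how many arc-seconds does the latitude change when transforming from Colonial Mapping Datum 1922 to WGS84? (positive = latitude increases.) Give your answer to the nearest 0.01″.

1″ of latitude = 30.80 m, so Δφ = 300.0 / 30.80 = 9.740″.

Δφ = 9.74″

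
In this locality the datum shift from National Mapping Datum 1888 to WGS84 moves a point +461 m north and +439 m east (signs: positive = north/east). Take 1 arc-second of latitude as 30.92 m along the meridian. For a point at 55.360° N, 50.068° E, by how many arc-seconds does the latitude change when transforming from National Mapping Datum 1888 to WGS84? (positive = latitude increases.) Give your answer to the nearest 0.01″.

1″ of latitude = 30.92 m, so Δφ = 461.0 / 30.92 = 14.909″.

Δφ = 14.91″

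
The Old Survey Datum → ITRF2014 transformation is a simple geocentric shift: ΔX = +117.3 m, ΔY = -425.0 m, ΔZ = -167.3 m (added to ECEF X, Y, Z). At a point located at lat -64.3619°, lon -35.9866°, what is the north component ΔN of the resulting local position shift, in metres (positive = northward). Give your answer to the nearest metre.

ΔN = 238 m

At φ = -64.3619°, λ = -35.9866°: sin φ = -0.901545, cos φ = 0.432685, sin λ = -0.587596, cos λ = 0.809154.
ΔN = −sin φ cos λ·ΔX − sin φ sin λ·ΔY + cos φ·ΔZ = −(-0.901545)(0.809154)(117.3) − (-0.901545)(-0.587596)(-425.0) + (0.432685)(-167.3) = 238.32 m.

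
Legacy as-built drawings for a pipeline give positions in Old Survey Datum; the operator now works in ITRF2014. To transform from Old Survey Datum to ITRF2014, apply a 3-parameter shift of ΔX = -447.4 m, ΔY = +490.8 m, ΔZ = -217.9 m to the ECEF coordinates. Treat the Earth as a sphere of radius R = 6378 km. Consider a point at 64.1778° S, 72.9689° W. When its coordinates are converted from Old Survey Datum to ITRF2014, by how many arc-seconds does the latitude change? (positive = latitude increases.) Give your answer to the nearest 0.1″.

sin φ = -0.900150, cos φ = 0.435580, sin λ = -0.956146, cos λ = 0.292891.
North component: ΔN = −sin φ cos λ·ΔX − sin φ sin λ·ΔY + cos φ·ΔZ = −(-0.900150)(0.292891)(-447.4) − (-0.900150)(-0.956146)(490.8) + (0.435580)(-217.9) = -635.29 m.
1° of latitude spans πR/180 = 111317 m, so Δφ = -635.29 / 111317 × 3600 = -20.545″.

Δφ = -20.5″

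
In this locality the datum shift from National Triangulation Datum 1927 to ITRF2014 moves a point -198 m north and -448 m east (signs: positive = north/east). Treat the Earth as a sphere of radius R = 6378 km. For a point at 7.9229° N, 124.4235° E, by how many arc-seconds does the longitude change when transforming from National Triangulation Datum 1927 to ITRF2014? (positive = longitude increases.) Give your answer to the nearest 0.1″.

At latitude 7.9229°, cos φ = 0.990454.
One radian of longitude at latitude φ spans R cos φ, so Δλ = ΔE / (R cos φ) = -448.0 / (6378000 × 0.990454) = -7.0918e-05 rad = -14.628″.

Δλ = -14.6″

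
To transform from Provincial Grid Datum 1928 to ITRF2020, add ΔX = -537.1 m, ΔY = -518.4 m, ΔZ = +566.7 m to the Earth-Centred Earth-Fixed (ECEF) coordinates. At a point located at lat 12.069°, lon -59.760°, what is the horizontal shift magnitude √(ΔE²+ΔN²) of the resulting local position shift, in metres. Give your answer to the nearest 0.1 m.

At φ = 12.069°, λ = -59.760°: sin φ = 0.209090, cos φ = 0.977897, sin λ = -0.863923, cos λ = 0.503623.
ΔE = −sin λ·ΔX + cos λ·ΔY = −(-0.863923)·(-537.1) + (0.503623)·(-518.4) = -725.09 m.
ΔN = −sin φ cos λ·ΔX − sin φ sin λ·ΔY + cos φ·ΔZ = −(0.209090)(0.503623)(-537.1) − (0.209090)(-0.863923)(-518.4) + (0.977897)(566.7) = 517.09 m.
Horizontal magnitude = √(ΔE² + ΔN²) = √((-725.09)² + 517.09²) = 890.58 m.

890.6 m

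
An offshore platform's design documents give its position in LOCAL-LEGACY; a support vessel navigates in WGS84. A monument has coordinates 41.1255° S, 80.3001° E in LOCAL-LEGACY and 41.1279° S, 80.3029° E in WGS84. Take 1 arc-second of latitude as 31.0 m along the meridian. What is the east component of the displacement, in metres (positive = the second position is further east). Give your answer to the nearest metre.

ΔE = 235 m

Δφ = -41.1279° − -41.1255° = -0.0024°; Δλ = 80.3029° − 80.3001° = +0.0028°.
1° of latitude = 3600 × 31.00 = 111600 m.
ΔN = Δφ × 111600 = -267.8 m; ΔE = Δλ × 111600 × cos(-41.1255°) = +0.0028 × 111600 × 0.753271 = 235.4 m.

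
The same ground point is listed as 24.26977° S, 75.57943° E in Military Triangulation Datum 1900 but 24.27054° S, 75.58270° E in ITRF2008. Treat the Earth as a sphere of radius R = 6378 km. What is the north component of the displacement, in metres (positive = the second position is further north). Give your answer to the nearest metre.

ΔN = -86 m

Δφ = -24.27054° − -24.26977° = -0.00077°; Δλ = 75.58270° − 75.57943° = +0.00327°.
1° along a meridian = πR/180 = 111317 m.
ΔN = Δφ × 111317 = -85.7 m; ΔE = Δλ × 111317 × cos(-24.26977°) = +0.00327 × 111317 × 0.911620 = 331.8 m.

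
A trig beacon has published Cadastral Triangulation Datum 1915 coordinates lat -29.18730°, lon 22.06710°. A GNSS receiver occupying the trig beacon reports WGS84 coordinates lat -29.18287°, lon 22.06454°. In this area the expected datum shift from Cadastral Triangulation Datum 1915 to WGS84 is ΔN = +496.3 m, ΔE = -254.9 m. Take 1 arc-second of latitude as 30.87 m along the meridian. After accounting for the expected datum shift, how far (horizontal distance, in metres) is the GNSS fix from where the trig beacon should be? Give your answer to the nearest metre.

8 m

Observed coordinate differences: Δφ = +0.00443°, Δλ = -0.00256°.
Converting to metres (1° lat = 111132 m, cos φ = 0.873030): observed ΔN = 492.3 m, observed ΔE = -248.4 m.
Subtracting the expected shift leaves a residual of 492.3 − (496.3) = -4.0 m north and -248.4 − (-254.9) = 6.5 m east.
Residual distance = √((-4.0)² + 6.5²) = 7.6 m.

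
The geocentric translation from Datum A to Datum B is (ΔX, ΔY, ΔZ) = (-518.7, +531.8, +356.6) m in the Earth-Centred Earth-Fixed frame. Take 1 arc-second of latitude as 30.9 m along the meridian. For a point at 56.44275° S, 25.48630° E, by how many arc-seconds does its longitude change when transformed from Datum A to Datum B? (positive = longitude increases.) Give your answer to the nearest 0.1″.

Δλ = 41.2″

sin φ = -0.833334, cos φ = 0.552770, sin λ = 0.430295, cos λ = 0.902688.
East component: ΔE = −sin λ·ΔX + cos λ·ΔY = −(0.430295)(-518.7) + (0.902688)(531.8) = 703.24 m.
1° of latitude spans 3600 × 30.90 = 111240 m; at latitude φ, 1° of longitude spans that × cos φ = 61490.1 m, so Δλ = 703.24 / 61490.1 × 3600 = 41.172″.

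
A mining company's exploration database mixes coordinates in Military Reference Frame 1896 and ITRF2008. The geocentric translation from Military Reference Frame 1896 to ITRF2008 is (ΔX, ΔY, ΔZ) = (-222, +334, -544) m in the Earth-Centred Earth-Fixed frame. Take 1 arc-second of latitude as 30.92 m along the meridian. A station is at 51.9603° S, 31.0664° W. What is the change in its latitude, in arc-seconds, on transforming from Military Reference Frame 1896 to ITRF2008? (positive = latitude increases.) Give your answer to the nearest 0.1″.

sin φ = -0.787584, cos φ = 0.616207, sin λ = -0.516031, cos λ = 0.856570.
North component: ΔN = −sin φ cos λ·ΔX − sin φ sin λ·ΔY + cos φ·ΔZ = −(-0.787584)(0.856570)(-222) − (-0.787584)(-0.516031)(334) + (0.616207)(-544) = -620.73 m.
1° of latitude spans 3600 × 30.92 = 111312 m, so Δφ = -620.73 / 111312 × 3600 = -20.075″.

Δφ = -20.1″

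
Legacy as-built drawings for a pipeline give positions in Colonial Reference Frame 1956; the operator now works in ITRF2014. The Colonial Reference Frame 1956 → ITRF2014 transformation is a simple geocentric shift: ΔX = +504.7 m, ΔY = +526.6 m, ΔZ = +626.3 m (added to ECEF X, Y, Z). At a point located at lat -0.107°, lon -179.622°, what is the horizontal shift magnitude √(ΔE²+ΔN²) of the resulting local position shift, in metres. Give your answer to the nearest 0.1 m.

815.4 m

The local east axis at (φ, λ) is (−sin λ, cos λ, 0), so ΔE = −sin(-179.622°)·504.7 + cos(-179.622°)·526.6 = -523.26 m.
The local north axis is (−sin φ cos λ, −sin φ sin λ, cos φ), giving ΔN = -0.943 − 0.006 + 626.299 = 625.35 m.
Horizontal magnitude = √(ΔE² + ΔN²) = √((-523.26)² + 625.35²) = 815.39 m.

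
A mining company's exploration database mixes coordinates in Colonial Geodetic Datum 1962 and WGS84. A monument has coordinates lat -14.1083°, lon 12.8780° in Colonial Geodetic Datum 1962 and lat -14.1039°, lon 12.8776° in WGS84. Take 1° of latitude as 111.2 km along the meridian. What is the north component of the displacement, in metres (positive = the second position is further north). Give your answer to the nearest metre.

ΔN = 489 m

Δφ = -14.1039° − -14.1083° = +0.0044°; Δλ = 12.8776° − 12.8780° = -0.0004°.
ΔN = Δφ × 111200 = 489.3 m; ΔE = Δλ × 111200 × cos(-14.1083°) = -0.0004 × 111200 × 0.969837 = -43.1 m.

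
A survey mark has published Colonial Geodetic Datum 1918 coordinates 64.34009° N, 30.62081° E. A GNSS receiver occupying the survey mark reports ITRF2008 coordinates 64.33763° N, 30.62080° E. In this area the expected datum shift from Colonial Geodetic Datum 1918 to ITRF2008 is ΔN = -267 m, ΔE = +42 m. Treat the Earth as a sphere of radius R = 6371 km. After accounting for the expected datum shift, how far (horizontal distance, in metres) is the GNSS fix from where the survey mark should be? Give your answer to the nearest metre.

Observed coordinate differences: Δφ = -0.00246°, Δλ = -0.00001°.
Converting to metres (1° lat = 111195 m, cos φ = 0.433028): observed ΔN = -273.5 m, observed ΔE = -0.5 m.
Subtracting the expected shift leaves a residual of -273.5 − (-267) = -6.5 m north and -0.5 − (42) = -42.5 m east.
Residual distance = √((-6.5)² + (-42.5)²) = 43.0 m.

43 m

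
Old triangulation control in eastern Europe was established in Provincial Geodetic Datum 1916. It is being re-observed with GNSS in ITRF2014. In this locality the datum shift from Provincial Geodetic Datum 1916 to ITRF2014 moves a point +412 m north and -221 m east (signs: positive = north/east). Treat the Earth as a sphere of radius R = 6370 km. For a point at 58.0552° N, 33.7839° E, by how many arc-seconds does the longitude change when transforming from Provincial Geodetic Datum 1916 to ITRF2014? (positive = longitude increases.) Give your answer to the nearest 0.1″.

Δλ = -13.5″

At latitude 58.0552°, cos φ = 0.529102.
One radian of longitude at latitude φ spans R cos φ, so Δλ = ΔE / (R cos φ) = -221.0 / (6370000 × 0.529102) = -6.5571e-05 rad = -13.525″.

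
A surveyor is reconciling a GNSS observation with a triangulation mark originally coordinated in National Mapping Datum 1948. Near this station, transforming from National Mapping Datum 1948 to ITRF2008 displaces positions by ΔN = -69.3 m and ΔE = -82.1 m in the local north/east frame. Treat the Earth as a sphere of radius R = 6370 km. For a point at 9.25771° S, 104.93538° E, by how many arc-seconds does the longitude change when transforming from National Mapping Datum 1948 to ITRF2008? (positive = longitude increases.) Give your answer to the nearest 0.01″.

Δλ = -2.69″

At latitude -9.25771°, cos φ = 0.986975.
One radian of longitude at latitude φ spans R cos φ, so Δλ = ΔE / (R cos φ) = -82.1 / (6370000 × 0.986975) = -1.3059e-05 rad = -2.694″.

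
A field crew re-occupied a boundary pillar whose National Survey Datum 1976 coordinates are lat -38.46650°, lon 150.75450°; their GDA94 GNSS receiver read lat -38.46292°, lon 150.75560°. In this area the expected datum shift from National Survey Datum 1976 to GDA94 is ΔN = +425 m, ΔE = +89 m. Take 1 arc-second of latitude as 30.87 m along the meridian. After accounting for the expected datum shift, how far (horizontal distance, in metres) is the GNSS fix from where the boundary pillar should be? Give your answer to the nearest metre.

Observed coordinate differences: Δφ = +0.00358°, Δλ = +0.00110°.
Converting to metres (1° lat = 111132 m, cos φ = 0.782972): observed ΔN = 397.9 m, observed ΔE = 95.7 m.
Subtracting the expected shift leaves a residual of 397.9 − (425) = -27.1 m north and 95.7 − (89) = 6.7 m east.
Residual distance = √((-27.1)² + 6.7²) = 28.0 m.

28 m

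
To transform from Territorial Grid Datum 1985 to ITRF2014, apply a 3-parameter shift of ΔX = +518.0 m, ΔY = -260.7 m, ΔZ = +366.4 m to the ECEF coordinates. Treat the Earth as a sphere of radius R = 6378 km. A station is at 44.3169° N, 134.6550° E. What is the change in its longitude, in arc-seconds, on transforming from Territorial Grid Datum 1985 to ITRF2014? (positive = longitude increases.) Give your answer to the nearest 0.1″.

sin φ = 0.698626, cos φ = 0.715487, sin λ = 0.711352, cos λ = -0.702836.
East component: ΔE = −sin λ·ΔX + cos λ·ΔY = −(0.711352)(518.0) + (-0.702836)(-260.7) = -185.25 m.
1° of latitude spans πR/180 = 111317 m; at latitude φ, 1° of longitude spans that × cos φ = 79645.9 m, so Δλ = -185.25 / 79645.9 × 3600 = -8.373″.

Δλ = -8.4″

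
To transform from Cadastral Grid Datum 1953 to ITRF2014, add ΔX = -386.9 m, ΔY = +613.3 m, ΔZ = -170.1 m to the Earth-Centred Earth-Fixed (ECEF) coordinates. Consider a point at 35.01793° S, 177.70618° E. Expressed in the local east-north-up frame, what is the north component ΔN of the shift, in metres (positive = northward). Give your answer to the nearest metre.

ΔN = 97 m

The local north axis is (−sin φ cos λ, −sin φ sin λ, cos φ), giving ΔN = 221.838 + 14.086 − 139.307 = 96.62 m.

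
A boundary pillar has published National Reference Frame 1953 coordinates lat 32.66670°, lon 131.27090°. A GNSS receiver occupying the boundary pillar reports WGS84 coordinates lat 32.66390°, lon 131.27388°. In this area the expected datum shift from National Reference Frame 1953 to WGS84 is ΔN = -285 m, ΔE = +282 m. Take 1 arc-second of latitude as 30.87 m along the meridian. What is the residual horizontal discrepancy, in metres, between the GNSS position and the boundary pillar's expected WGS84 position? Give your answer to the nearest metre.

26 m

Observed coordinate differences: Δφ = -0.00280°, Δλ = +0.00298°.
Converting to metres (1° lat = 111132 m, cos φ = 0.841825): observed ΔN = -311.2 m, observed ΔE = 278.8 m.
Subtracting the expected shift leaves a residual of -311.2 − (-285) = -26.2 m north and 278.8 − (282) = -3.2 m east.
Residual distance = √((-26.2)² + (-3.2)²) = 26.4 m.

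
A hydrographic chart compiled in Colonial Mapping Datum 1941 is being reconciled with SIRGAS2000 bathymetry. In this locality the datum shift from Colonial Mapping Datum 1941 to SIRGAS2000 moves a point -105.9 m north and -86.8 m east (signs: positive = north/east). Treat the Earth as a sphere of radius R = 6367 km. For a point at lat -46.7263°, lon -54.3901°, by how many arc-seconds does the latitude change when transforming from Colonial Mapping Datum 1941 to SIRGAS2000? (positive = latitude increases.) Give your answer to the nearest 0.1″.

Δφ = -3.4″

On a sphere of radius R, 1 rad of latitude = R, so Δφ = ΔN / R = -105.9 / 6367000 = -1.6633e-05 rad = -3.431″.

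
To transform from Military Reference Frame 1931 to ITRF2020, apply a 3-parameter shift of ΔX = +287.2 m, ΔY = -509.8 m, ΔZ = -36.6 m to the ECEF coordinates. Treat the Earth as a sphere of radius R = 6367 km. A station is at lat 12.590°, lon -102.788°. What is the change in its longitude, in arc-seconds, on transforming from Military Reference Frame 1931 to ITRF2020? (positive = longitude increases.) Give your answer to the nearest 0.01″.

sin φ = 0.217973, cos φ = 0.975955, sin λ = -0.975196, cos λ = -0.221344.
East component: ΔE = −sin λ·ΔX + cos λ·ΔY = −(-0.975196)(287.2) + (-0.221344)(-509.8) = 392.92 m.
1° of latitude spans πR/180 = 111125 m; at latitude φ, 1° of longitude spans that × cos φ = 108453.1 m, so Δλ = 392.92 / 108453.1 × 3600 = 13.043″.

Δλ = 13.04″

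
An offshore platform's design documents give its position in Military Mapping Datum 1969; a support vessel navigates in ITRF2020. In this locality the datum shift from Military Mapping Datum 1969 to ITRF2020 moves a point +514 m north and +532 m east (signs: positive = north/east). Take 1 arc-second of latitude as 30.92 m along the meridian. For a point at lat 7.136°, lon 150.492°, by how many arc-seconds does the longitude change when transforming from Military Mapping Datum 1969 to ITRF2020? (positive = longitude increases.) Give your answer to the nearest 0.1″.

At latitude 7.136°, cos φ = 0.992254.
1″ of longitude at this latitude = 30.92 × cos φ = 30.6805 m, so Δλ = 532.0 / 30.6805 = 17.340″.

Δλ = 17.3″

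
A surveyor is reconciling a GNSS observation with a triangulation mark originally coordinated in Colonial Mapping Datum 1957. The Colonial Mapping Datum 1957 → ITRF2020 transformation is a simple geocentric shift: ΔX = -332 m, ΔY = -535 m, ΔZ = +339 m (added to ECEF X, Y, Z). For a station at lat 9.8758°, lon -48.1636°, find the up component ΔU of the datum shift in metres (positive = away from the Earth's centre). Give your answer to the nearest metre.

The local up (radial) axis is (cos φ cos λ, cos φ sin λ, sin φ), giving ΔU = -218.165 + 392.696 + 58.143 = 232.67 m.

ΔU = 233 m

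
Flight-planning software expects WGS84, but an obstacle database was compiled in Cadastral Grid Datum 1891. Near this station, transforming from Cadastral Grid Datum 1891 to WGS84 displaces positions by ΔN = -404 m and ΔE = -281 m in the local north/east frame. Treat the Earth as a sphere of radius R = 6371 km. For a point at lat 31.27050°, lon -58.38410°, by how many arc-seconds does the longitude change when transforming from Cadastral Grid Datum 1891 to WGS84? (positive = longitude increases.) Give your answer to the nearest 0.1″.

Δλ = -10.6″

At latitude 31.27050°, cos φ = 0.854726.
One radian of longitude at latitude φ spans R cos φ, so Δλ = ΔE / (R cos φ) = -281.0 / (6371000 × 0.854726) = -5.1603e-05 rad = -10.644″.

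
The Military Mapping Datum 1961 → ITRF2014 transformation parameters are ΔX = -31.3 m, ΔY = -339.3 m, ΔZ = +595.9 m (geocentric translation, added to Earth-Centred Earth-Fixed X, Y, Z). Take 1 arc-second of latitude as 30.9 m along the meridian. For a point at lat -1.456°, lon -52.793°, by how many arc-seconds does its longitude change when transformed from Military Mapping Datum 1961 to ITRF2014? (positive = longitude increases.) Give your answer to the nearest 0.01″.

Δλ = -7.45″

sin φ = -0.025409, cos φ = 0.999677, sin λ = -0.796456, cos λ = 0.604696.
East component: ΔE = −sin λ·ΔX + cos λ·ΔY = −(-0.796456)(-31.3) + (0.604696)(-339.3) = -230.10 m.
1° of latitude spans 3600 × 30.90 = 111240 m; at latitude φ, 1° of longitude spans that × cos φ = 111204.1 m, so Δλ = -230.10 / 111204.1 × 3600 = -7.449″.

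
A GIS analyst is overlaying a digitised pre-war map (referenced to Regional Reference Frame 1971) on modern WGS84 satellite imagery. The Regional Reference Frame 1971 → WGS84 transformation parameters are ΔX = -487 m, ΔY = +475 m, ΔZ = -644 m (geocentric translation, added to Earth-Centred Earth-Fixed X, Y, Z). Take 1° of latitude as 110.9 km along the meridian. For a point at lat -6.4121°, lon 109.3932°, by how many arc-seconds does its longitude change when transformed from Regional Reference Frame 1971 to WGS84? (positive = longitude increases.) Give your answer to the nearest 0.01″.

sin φ = -0.111679, cos φ = 0.993744, sin λ = 0.943262, cos λ = -0.332049.
East component: ΔE = −sin λ·ΔX + cos λ·ΔY = −(0.943262)(-487) + (-0.332049)(475) = 301.65 m.
1° of latitude spans 110900 m; at latitude φ, 1° of longitude spans that × cos φ = 110206.2 m, so Δλ = 301.65 / 110206.2 × 3600 = 9.854″.

Δλ = 9.85″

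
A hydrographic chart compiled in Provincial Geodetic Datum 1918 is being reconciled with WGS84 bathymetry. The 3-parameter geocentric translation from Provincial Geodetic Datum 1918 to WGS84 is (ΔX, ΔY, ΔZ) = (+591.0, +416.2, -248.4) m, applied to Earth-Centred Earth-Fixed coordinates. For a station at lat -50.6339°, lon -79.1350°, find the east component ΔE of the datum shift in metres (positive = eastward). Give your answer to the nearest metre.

The local east axis at (φ, λ) is (−sin λ, cos λ, 0), so ΔE = −sin(-79.1350°)·591.0 + cos(-79.1350°)·416.2 = 658.86 m.

ΔE = 659 m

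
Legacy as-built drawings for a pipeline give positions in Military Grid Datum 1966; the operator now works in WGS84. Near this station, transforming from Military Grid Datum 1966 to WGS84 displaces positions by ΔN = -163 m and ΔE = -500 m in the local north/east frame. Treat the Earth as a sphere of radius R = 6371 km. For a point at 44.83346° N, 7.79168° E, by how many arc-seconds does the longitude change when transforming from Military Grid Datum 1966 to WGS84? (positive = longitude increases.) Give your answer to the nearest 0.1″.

At latitude 44.83346°, cos φ = 0.709159.
One radian of longitude at latitude φ spans R cos φ, so Δλ = ΔE / (R cos φ) = -500.0 / (6371000 × 0.709159) = -1.1067e-04 rad = -22.827″.

Δλ = -22.8″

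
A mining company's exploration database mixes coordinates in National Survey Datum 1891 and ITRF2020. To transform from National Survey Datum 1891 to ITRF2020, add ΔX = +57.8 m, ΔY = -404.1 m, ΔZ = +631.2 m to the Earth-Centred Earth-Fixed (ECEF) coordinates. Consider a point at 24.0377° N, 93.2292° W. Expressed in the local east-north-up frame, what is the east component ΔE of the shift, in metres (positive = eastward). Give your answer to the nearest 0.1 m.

ΔE = 80.5 m

At φ = 24.0377°, λ = -93.2292°: sin φ = 0.407338, cos φ = 0.913278, sin λ = -0.998412, cos λ = -0.056330.
ΔE = −sin λ·ΔX + cos λ·ΔY = −(-0.998412)·(57.8) + (-0.056330)·(-404.1) = 80.47 m.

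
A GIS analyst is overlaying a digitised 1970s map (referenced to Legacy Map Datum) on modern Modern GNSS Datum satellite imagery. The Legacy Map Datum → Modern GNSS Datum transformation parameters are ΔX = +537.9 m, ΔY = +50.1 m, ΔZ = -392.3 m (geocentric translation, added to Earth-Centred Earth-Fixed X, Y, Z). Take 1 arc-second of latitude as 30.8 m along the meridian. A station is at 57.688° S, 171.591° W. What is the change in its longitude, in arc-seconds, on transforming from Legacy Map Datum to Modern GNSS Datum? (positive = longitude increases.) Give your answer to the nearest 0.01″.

sin φ = -0.845150, cos φ = 0.534529, sin λ = -0.146238, cos λ = -0.989249.
East component: ΔE = −sin λ·ΔX + cos λ·ΔY = −(-0.146238)(537.9) + (-0.989249)(50.1) = 29.10 m.
1° of latitude spans 3600 × 30.80 = 110880 m; at latitude φ, 1° of longitude spans that × cos φ = 59268.6 m, so Δλ = 29.10 / 59268.6 × 3600 = 1.768″.

Δλ = 1.77″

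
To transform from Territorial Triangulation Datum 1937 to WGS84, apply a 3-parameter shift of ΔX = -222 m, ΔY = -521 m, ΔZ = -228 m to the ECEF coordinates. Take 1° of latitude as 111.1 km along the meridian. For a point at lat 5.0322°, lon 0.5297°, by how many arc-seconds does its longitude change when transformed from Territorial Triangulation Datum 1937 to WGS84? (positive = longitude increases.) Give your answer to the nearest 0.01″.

Δλ = -16.88″

sin φ = 0.087716, cos φ = 0.996146, sin λ = 0.009245, cos λ = 0.999957.
East component: ΔE = −sin λ·ΔX + cos λ·ΔY = −(0.009245)(-222) + (0.999957)(-521) = -518.93 m.
1° of latitude spans 111100 m; at latitude φ, 1° of longitude spans that × cos φ = 110671.8 m, so Δλ = -518.93 / 110671.8 × 3600 = -16.880″.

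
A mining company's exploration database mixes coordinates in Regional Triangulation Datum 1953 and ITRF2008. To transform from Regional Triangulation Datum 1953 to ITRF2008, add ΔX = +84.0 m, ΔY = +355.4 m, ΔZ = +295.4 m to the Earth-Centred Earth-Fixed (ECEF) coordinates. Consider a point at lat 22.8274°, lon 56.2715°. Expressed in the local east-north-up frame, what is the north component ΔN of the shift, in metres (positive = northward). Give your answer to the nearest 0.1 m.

ΔN = 139.5 m

The local north axis is (−sin φ cos λ, −sin φ sin λ, cos φ), giving ΔN = -18.095 − 114.672 + 272.264 = 139.50 m.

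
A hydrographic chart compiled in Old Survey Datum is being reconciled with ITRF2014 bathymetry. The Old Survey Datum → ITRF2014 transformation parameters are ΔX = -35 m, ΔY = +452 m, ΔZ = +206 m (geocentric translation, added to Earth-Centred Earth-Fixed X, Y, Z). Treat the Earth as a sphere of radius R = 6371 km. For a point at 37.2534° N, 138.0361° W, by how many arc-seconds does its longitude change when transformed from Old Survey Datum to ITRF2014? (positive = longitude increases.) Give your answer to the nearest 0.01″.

Δλ = -14.62″

sin φ = 0.605341, cos φ = 0.795966, sin λ = -0.668662, cos λ = -0.743566.
East component: ΔE = −sin λ·ΔX + cos λ·ΔY = −(-0.668662)(-35) + (-0.743566)(452) = -359.50 m.
1° of latitude spans πR/180 = 111195 m; at latitude φ, 1° of longitude spans that × cos φ = 88507.4 m, so Δλ = -359.50 / 88507.4 × 3600 = -14.622″.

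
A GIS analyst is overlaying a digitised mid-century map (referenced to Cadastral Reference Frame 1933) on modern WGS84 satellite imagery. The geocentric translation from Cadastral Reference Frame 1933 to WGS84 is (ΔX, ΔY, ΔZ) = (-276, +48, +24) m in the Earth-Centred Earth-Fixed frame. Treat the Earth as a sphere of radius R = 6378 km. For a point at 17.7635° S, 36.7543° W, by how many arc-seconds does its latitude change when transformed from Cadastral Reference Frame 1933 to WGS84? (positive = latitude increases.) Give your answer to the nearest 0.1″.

sin φ = -0.305089, cos φ = 0.952324, sin λ = -0.598385, cos λ = 0.801209.
North component: ΔN = −sin φ cos λ·ΔX − sin φ sin λ·ΔY + cos φ·ΔZ = −(-0.305089)(0.801209)(-276) − (-0.305089)(-0.598385)(48) + (0.952324)(24) = -53.37 m.
1° of latitude spans πR/180 = 111317 m, so Δφ = -53.37 / 111317 × 3600 = -1.726″.

Δφ = -1.7″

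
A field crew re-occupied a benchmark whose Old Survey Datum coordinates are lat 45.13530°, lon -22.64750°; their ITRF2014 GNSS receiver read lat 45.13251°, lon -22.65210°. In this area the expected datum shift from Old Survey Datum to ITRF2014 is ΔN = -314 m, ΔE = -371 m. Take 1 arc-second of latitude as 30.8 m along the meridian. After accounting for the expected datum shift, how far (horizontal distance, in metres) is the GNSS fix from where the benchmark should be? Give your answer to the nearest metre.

12 m

Observed coordinate differences: Δφ = -0.00279°, Δλ = -0.00460°.
Converting to metres (1° lat = 110880 m, cos φ = 0.705435): observed ΔN = -309.4 m, observed ΔE = -359.8 m.
Subtracting the expected shift leaves a residual of -309.4 − (-314) = 4.6 m north and -359.8 − (-371) = 11.2 m east.
Residual distance = √(4.6² + 11.2²) = 12.1 m.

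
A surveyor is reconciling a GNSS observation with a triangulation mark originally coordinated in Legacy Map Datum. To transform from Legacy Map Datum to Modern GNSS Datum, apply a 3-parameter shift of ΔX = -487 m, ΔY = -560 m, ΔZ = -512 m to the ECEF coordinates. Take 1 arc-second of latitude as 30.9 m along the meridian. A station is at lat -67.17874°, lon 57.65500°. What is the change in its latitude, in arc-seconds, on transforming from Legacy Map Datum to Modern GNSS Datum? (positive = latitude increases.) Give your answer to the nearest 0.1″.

Δφ = -28.3″

sin φ = -0.921719, cos φ = 0.387858, sin λ = 0.844842, cos λ = 0.535016.
North component: ΔN = −sin φ cos λ·ΔX − sin φ sin λ·ΔY + cos φ·ΔZ = −(-0.921719)(0.535016)(-487) − (-0.921719)(0.844842)(-560) + (0.387858)(-512) = -874.82 m.
1° of latitude spans 3600 × 30.90 = 111240 m, so Δφ = -874.82 / 111240 × 3600 = -28.311″.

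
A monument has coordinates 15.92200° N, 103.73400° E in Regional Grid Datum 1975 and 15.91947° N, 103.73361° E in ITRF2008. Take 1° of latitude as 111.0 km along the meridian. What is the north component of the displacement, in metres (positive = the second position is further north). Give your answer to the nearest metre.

Δφ = 15.91947° − 15.92200° = -0.00253°; Δλ = 103.73361° − 103.73400° = -0.00039°.
ΔN = Δφ × 111000 = -280.8 m; ΔE = Δλ × 111000 × cos(15.92200°) = -0.00039 × 111000 × 0.961636 = -41.6 m.

ΔN = -281 m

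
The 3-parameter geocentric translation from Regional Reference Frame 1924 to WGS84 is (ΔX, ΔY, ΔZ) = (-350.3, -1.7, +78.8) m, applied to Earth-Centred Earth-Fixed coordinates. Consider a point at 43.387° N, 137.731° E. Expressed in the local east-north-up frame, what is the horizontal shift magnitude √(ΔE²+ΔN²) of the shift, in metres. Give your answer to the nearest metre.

266 m

The local east axis at (φ, λ) is (−sin λ, cos λ, 0), so ΔE = −sin(137.731°)·(-350.3) + cos(137.731°)·(-1.7) = 236.87 m.
The local north axis is (−sin φ cos λ, −sin φ sin λ, cos φ), giving ΔN = -178.064 + 0.785 + 57.266 = -120.01 m.
Horizontal magnitude = √(ΔE² + ΔN²) = √(236.87² + (-120.01)²) = 265.54 m.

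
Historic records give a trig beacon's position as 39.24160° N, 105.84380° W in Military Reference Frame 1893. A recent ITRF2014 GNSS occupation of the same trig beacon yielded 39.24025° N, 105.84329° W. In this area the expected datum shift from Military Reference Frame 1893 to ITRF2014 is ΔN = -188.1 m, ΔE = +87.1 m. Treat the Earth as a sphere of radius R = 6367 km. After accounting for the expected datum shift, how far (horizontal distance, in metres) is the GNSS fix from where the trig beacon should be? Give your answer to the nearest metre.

58 m

Observed coordinate differences: Δφ = -0.00135°, Δλ = +0.00051°.
Converting to metres (1° lat = 111125 m, cos φ = 0.774485): observed ΔN = -150.0 m, observed ΔE = 43.9 m.
Subtracting the expected shift leaves a residual of -150.0 − (-188.1) = 38.1 m north and 43.9 − (87.1) = -43.2 m east.
Residual distance = √(38.1² + (-43.2)²) = 57.6 m.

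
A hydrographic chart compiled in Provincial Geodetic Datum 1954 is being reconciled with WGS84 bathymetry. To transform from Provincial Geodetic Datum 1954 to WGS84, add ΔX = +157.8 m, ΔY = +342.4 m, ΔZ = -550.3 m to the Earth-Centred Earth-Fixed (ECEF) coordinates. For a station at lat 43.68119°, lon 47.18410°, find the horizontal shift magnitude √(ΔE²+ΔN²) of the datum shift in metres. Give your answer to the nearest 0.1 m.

656.0 m

The local east axis at (φ, λ) is (−sin λ, cos λ, 0), so ΔE = −sin(47.18410°)·157.8 + cos(47.18410°)·342.4 = 116.96 m.
The local north axis is (−sin φ cos λ, −sin φ sin λ, cos φ), giving ΔN = -74.070 − 173.466 − 397.974 = -645.51 m.
Horizontal magnitude = √(ΔE² + ΔN²) = √(116.96² + (-645.51)²) = 656.02 m.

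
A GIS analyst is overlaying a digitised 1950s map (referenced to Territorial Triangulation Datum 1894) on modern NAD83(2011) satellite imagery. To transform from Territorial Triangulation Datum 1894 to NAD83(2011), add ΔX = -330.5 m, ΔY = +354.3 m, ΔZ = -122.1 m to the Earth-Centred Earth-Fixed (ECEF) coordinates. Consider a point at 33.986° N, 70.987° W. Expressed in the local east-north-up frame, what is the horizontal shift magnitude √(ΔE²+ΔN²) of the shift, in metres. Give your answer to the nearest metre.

245 m

At φ = 33.986°, λ = -70.987°: sin φ = 0.558990, cos φ = 0.829174, sin λ = -0.945445, cos λ = 0.325783.
ΔE = −sin λ·ΔX + cos λ·ΔY = −(-0.945445)·(-330.5) + (0.325783)·(354.3) = -197.04 m.
ΔN = −sin φ cos λ·ΔX − sin φ sin λ·ΔY + cos φ·ΔZ = −(0.558990)(0.325783)(-330.5) − (0.558990)(-0.945445)(354.3) + (0.829174)(-122.1) = 146.19 m.
Horizontal magnitude = √(ΔE² + ΔN²) = √((-197.04)² + 146.19²) = 245.35 m.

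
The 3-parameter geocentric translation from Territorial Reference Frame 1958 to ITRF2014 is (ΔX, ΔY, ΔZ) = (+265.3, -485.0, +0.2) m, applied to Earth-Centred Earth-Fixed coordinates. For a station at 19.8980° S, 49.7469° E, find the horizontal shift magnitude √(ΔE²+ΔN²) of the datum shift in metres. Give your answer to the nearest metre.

At φ = -19.8980°, λ = 49.7469°: sin φ = -0.340347, cos φ = 0.940300, sin λ = 0.763198, cos λ = 0.646165.
ΔE = −sin λ·ΔX + cos λ·ΔY = −(0.763198)·(265.3) + (0.646165)·(-485.0) = -515.87 m.
ΔN = −sin φ cos λ·ΔX − sin φ sin λ·ΔY + cos φ·ΔZ = −(-0.340347)(0.646165)(265.3) − (-0.340347)(0.763198)(-485.0) + (0.940300)(0.2) = -67.45 m.
Horizontal magnitude = √(ΔE² + ΔN²) = √((-515.87)² + (-67.45)²) = 520.26 m.

520 m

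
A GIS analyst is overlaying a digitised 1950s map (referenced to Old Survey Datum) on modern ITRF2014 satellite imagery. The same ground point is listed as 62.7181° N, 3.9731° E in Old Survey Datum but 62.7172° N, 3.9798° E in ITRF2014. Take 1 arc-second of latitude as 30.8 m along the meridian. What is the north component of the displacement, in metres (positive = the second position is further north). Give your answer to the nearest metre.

Δφ = 62.7172° − 62.7181° = -0.0009°; Δλ = 3.9798° − 3.9731° = +0.0067°.
1° of latitude = 3600 × 30.80 = 110880 m.
ΔN = Δφ × 110880 = -99.8 m; ΔE = Δλ × 110880 × cos(62.7181°) = +0.0067 × 110880 × 0.458369 = 340.5 m.

ΔN = -100 m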